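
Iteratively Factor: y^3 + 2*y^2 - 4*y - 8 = (y + 2)*(y^2 - 4) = (y - 2)*(y + 2)*(y + 2)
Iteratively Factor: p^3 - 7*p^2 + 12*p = (p - 4)*(p^2 - 3*p) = (p - 4)*(p - 3)*(p)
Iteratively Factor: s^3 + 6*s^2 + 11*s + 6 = (s + 2)*(s^2 + 4*s + 3) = (s + 2)*(s + 3)*(s + 1)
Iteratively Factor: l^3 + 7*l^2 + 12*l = (l + 4)*(l^2 + 3*l) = (l + 3)*(l + 4)*(l)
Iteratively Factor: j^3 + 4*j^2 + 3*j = (j + 3)*(j^2 + j) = (j + 1)*(j + 3)*(j)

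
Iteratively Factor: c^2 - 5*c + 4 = (c - 1)*(c - 4)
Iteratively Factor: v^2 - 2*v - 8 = (v + 2)*(v - 4)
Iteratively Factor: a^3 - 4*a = (a - 2)*(a^2 + 2*a) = a*(a - 2)*(a + 2)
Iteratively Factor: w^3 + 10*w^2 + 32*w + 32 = (w + 4)*(w^2 + 6*w + 8) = (w + 2)*(w + 4)*(w + 4)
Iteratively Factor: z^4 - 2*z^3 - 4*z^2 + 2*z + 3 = (z - 1)*(z^3 - z^2 - 5*z - 3) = (z - 1)*(z + 1)*(z^2 - 2*z - 3) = (z - 1)*(z + 1)^2*(z - 3)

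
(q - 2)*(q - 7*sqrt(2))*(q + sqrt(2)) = q^3 - 6*sqrt(2)*q^2 - 2*q^2 - 14*q + 12*sqrt(2)*q + 28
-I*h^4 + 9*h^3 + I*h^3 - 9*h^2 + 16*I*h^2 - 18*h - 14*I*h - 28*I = (h - 2)*(h + 2*I)*(h + 7*I)*(-I*h - I)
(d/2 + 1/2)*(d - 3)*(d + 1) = d^3/2 - d^2/2 - 5*d/2 - 3/2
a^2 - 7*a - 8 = (a - 8)*(a + 1)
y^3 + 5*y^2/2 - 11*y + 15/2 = (y - 3/2)*(y - 1)*(y + 5)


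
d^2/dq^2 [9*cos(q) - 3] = -9*cos(q)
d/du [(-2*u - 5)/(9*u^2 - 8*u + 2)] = 2*(9*u^2 + 45*u - 22)/(81*u^4 - 144*u^3 + 100*u^2 - 32*u + 4)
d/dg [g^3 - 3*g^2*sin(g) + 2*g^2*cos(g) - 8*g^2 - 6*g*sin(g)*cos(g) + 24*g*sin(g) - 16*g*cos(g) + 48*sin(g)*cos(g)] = -2*g^2*sin(g) - 3*g^2*cos(g) + 3*g^2 + 10*g*sin(g) + 28*g*cos(g) - 6*g*cos(2*g) - 16*g + 24*sin(g) - 3*sin(2*g) - 16*cos(g) + 48*cos(2*g)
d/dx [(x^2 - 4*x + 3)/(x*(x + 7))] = (11*x^2 - 6*x - 21)/(x^2*(x^2 + 14*x + 49))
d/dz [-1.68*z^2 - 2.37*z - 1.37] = -3.36*z - 2.37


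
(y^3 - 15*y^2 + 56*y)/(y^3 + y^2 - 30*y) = (y^2 - 15*y + 56)/(y^2 + y - 30)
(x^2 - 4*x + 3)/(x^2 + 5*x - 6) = (x - 3)/(x + 6)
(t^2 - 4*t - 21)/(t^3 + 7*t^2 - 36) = (t - 7)/(t^2 + 4*t - 12)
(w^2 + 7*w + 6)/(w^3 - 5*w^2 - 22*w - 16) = (w + 6)/(w^2 - 6*w - 16)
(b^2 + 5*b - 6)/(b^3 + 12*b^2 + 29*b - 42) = 1/(b + 7)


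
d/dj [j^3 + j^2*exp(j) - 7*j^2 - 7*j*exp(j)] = j^2*exp(j) + 3*j^2 - 5*j*exp(j) - 14*j - 7*exp(j)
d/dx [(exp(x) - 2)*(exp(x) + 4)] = 2*(exp(x) + 1)*exp(x)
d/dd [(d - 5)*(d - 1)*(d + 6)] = 3*d^2 - 31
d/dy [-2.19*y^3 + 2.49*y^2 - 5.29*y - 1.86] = -6.57*y^2 + 4.98*y - 5.29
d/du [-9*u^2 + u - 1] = 1 - 18*u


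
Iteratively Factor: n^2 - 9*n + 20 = (n - 4)*(n - 5)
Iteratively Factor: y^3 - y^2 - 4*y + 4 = (y + 2)*(y^2 - 3*y + 2) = (y - 1)*(y + 2)*(y - 2)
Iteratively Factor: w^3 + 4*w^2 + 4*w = (w)*(w^2 + 4*w + 4) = w*(w + 2)*(w + 2)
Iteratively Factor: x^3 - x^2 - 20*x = (x - 5)*(x^2 + 4*x) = (x - 5)*(x + 4)*(x)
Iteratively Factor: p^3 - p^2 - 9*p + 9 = (p - 1)*(p^2 - 9) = (p - 1)*(p + 3)*(p - 3)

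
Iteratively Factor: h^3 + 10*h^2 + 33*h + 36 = (h + 3)*(h^2 + 7*h + 12) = (h + 3)^2*(h + 4)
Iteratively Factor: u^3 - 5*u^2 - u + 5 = (u - 1)*(u^2 - 4*u - 5) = (u - 5)*(u - 1)*(u + 1)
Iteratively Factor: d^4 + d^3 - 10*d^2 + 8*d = (d - 2)*(d^3 + 3*d^2 - 4*d) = (d - 2)*(d + 4)*(d^2 - d) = d*(d - 2)*(d + 4)*(d - 1)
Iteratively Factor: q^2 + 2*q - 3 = (q + 3)*(q - 1)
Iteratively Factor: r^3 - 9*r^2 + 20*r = (r)*(r^2 - 9*r + 20) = r*(r - 4)*(r - 5)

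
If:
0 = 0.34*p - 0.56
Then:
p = 1.65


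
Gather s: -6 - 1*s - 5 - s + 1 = -2*s - 10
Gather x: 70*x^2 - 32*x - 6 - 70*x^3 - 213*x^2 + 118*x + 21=-70*x^3 - 143*x^2 + 86*x + 15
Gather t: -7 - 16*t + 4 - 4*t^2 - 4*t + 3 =-4*t^2 - 20*t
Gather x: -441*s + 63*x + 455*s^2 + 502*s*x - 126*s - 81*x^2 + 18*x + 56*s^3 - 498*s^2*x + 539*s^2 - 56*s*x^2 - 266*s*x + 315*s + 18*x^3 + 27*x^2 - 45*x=56*s^3 + 994*s^2 - 252*s + 18*x^3 + x^2*(-56*s - 54) + x*(-498*s^2 + 236*s + 36)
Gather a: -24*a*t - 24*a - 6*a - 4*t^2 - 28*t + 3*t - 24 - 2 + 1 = a*(-24*t - 30) - 4*t^2 - 25*t - 25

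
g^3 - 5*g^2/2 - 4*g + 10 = (g - 5/2)*(g - 2)*(g + 2)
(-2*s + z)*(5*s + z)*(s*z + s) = -10*s^3*z - 10*s^3 + 3*s^2*z^2 + 3*s^2*z + s*z^3 + s*z^2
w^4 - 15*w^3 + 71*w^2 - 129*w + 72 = (w - 8)*(w - 3)^2*(w - 1)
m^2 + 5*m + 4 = (m + 1)*(m + 4)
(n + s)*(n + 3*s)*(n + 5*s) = n^3 + 9*n^2*s + 23*n*s^2 + 15*s^3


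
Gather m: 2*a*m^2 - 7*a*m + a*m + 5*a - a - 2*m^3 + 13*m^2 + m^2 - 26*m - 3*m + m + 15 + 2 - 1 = 4*a - 2*m^3 + m^2*(2*a + 14) + m*(-6*a - 28) + 16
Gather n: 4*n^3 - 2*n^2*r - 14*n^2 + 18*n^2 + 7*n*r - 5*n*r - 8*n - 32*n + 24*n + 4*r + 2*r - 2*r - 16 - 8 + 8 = 4*n^3 + n^2*(4 - 2*r) + n*(2*r - 16) + 4*r - 16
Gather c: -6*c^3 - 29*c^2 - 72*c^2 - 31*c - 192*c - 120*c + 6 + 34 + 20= -6*c^3 - 101*c^2 - 343*c + 60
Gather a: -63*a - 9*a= -72*a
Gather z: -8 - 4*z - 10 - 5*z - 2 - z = -10*z - 20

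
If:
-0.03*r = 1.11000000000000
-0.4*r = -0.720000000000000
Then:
No Solution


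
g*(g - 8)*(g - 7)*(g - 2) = g^4 - 17*g^3 + 86*g^2 - 112*g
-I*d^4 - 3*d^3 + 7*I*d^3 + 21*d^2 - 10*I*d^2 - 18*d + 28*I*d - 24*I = (d - 6)*(d - 4*I)*(d + I)*(-I*d + I)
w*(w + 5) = w^2 + 5*w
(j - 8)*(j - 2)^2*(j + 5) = j^4 - 7*j^3 - 24*j^2 + 148*j - 160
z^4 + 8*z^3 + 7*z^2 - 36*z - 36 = (z - 2)*(z + 1)*(z + 3)*(z + 6)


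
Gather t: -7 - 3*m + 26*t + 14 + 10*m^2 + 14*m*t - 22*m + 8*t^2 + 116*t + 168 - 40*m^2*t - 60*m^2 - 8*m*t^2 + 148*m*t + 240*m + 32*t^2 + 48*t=-50*m^2 + 215*m + t^2*(40 - 8*m) + t*(-40*m^2 + 162*m + 190) + 175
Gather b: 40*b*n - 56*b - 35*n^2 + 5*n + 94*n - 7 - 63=b*(40*n - 56) - 35*n^2 + 99*n - 70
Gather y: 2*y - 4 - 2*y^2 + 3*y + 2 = -2*y^2 + 5*y - 2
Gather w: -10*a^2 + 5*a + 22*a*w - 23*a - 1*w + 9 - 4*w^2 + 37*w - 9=-10*a^2 - 18*a - 4*w^2 + w*(22*a + 36)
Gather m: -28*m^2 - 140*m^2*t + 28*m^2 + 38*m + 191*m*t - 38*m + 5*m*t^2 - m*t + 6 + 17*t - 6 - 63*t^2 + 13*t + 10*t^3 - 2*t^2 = -140*m^2*t + m*(5*t^2 + 190*t) + 10*t^3 - 65*t^2 + 30*t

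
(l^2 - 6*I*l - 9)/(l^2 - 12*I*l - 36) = (-l^2 + 6*I*l + 9)/(-l^2 + 12*I*l + 36)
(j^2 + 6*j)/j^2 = (j + 6)/j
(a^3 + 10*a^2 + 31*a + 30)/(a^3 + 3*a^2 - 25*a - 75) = (a + 2)/(a - 5)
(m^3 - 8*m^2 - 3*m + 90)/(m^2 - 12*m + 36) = (m^2 - 2*m - 15)/(m - 6)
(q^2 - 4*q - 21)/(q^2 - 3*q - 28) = (q + 3)/(q + 4)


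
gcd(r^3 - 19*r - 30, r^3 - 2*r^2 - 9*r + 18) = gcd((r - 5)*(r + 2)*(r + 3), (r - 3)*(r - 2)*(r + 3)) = r + 3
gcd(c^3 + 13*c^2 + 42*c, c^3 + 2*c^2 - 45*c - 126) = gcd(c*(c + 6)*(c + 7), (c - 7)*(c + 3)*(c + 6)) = c + 6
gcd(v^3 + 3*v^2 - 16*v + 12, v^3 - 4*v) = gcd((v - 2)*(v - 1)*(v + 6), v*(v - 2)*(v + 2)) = v - 2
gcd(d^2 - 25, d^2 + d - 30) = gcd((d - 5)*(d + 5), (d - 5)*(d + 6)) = d - 5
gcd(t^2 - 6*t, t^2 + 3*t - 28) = 1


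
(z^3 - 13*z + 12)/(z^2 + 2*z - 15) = (z^2 + 3*z - 4)/(z + 5)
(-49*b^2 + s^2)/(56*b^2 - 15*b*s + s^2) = (7*b + s)/(-8*b + s)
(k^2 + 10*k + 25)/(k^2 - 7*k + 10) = (k^2 + 10*k + 25)/(k^2 - 7*k + 10)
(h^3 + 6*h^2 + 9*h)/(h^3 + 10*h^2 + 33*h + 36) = h/(h + 4)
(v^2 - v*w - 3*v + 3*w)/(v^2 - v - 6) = (v - w)/(v + 2)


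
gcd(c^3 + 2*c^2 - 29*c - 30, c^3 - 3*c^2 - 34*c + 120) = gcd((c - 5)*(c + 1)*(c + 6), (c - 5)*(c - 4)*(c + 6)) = c^2 + c - 30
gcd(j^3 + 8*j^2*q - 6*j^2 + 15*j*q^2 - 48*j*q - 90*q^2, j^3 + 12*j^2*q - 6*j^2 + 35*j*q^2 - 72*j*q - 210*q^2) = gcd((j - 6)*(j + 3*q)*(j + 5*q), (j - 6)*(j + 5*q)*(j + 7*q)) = j^2 + 5*j*q - 6*j - 30*q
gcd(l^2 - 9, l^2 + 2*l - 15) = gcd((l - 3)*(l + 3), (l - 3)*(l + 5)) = l - 3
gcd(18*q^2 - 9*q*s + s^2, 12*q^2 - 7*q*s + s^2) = 3*q - s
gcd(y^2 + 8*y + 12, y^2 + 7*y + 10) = y + 2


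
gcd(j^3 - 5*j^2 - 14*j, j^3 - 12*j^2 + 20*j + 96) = j + 2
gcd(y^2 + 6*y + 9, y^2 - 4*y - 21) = y + 3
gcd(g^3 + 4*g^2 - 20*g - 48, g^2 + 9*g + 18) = g + 6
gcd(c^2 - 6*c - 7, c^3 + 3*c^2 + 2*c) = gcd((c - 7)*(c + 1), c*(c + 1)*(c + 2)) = c + 1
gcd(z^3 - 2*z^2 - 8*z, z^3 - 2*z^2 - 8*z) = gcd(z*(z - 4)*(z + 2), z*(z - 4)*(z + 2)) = z^3 - 2*z^2 - 8*z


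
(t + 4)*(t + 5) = t^2 + 9*t + 20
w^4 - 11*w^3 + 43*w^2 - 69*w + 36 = (w - 4)*(w - 3)^2*(w - 1)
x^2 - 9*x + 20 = (x - 5)*(x - 4)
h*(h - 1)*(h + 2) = h^3 + h^2 - 2*h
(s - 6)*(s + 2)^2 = s^3 - 2*s^2 - 20*s - 24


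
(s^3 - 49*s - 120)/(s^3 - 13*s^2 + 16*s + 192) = (s + 5)/(s - 8)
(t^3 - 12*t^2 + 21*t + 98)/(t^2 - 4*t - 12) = (t^2 - 14*t + 49)/(t - 6)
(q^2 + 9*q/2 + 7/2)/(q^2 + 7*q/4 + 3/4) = 2*(2*q + 7)/(4*q + 3)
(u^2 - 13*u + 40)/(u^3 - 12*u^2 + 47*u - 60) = (u - 8)/(u^2 - 7*u + 12)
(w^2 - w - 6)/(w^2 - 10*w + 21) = (w + 2)/(w - 7)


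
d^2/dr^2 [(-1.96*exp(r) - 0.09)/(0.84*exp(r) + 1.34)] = (2.142672*exp(r) - 3.418072)*exp(r)/(0.592704*exp(3*r) + 2.836512*exp(2*r) + 4.524912*exp(r) + 2.406104)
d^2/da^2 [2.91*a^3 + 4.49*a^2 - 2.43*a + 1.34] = 17.46*a + 8.98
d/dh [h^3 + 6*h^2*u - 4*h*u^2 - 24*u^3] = 3*h^2 + 12*h*u - 4*u^2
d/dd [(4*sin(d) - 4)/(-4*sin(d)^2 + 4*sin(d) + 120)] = (sin(d)^2 - 2*sin(d) + 31)*cos(d)/(sin(d) + cos(d)^2 + 29)^2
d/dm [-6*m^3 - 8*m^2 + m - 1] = -18*m^2 - 16*m + 1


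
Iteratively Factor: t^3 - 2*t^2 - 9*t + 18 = (t - 3)*(t^2 + t - 6) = (t - 3)*(t + 3)*(t - 2)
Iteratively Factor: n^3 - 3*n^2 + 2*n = (n)*(n^2 - 3*n + 2) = n*(n - 1)*(n - 2)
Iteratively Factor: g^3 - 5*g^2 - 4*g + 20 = (g + 2)*(g^2 - 7*g + 10) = (g - 5)*(g + 2)*(g - 2)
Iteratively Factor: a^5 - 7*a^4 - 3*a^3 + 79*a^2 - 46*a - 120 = (a + 3)*(a^4 - 10*a^3 + 27*a^2 - 2*a - 40) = (a + 1)*(a + 3)*(a^3 - 11*a^2 + 38*a - 40) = (a - 5)*(a + 1)*(a + 3)*(a^2 - 6*a + 8) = (a - 5)*(a - 4)*(a + 1)*(a + 3)*(a - 2)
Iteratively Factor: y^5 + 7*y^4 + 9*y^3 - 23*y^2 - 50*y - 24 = (y + 3)*(y^4 + 4*y^3 - 3*y^2 - 14*y - 8) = (y + 1)*(y + 3)*(y^3 + 3*y^2 - 6*y - 8) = (y + 1)^2*(y + 3)*(y^2 + 2*y - 8) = (y - 2)*(y + 1)^2*(y + 3)*(y + 4)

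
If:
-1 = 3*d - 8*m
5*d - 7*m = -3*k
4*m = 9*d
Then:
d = 1/15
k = 43/180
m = 3/20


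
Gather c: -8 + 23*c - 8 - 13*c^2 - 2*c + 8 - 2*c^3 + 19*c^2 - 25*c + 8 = -2*c^3 + 6*c^2 - 4*c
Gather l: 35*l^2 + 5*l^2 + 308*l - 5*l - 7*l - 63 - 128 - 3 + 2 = 40*l^2 + 296*l - 192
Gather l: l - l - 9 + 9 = 0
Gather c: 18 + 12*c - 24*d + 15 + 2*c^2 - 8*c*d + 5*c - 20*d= 2*c^2 + c*(17 - 8*d) - 44*d + 33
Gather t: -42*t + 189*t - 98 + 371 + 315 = 147*t + 588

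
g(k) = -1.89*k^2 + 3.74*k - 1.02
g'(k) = 3.74 - 3.78*k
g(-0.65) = -4.25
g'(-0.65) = 6.20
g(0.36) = 0.08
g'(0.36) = 2.38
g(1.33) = 0.61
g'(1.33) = -1.29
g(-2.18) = -18.16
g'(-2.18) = 11.98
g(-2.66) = -24.34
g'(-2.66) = 13.79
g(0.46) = 0.30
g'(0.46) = 2.00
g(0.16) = -0.47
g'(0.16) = 3.14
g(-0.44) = -3.03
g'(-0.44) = 5.40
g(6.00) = -46.62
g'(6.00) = -18.94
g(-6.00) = -91.50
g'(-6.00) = 26.42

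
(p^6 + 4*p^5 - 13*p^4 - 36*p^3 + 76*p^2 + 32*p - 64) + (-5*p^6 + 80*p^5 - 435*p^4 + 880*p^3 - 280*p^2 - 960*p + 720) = -4*p^6 + 84*p^5 - 448*p^4 + 844*p^3 - 204*p^2 - 928*p + 656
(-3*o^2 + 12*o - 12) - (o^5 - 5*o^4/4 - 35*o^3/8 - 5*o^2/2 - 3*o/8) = -o^5 + 5*o^4/4 + 35*o^3/8 - o^2/2 + 99*o/8 - 12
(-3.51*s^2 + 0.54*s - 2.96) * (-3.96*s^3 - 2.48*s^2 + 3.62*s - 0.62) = 13.8996*s^5 + 6.5664*s^4 - 2.3238*s^3 + 11.4718*s^2 - 11.05*s + 1.8352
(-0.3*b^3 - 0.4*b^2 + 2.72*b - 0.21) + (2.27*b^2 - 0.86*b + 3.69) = -0.3*b^3 + 1.87*b^2 + 1.86*b + 3.48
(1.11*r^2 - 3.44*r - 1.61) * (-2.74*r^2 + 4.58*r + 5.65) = -3.0414*r^4 + 14.5094*r^3 - 5.0723*r^2 - 26.8098*r - 9.0965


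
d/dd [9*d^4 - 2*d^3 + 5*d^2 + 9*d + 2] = 36*d^3 - 6*d^2 + 10*d + 9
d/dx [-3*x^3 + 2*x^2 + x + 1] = -9*x^2 + 4*x + 1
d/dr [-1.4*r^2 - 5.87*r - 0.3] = -2.8*r - 5.87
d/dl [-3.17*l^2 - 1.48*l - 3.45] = -6.34*l - 1.48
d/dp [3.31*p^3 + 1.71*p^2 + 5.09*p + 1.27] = 9.93*p^2 + 3.42*p + 5.09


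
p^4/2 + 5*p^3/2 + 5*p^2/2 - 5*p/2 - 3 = (p/2 + 1)*(p - 1)*(p + 1)*(p + 3)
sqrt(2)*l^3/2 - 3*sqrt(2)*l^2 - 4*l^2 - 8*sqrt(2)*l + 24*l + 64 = (l - 8)*(l - 4*sqrt(2))*(sqrt(2)*l/2 + sqrt(2))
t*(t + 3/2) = t^2 + 3*t/2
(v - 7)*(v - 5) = v^2 - 12*v + 35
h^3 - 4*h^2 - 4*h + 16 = (h - 4)*(h - 2)*(h + 2)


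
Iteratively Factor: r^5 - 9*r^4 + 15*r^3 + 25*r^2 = (r + 1)*(r^4 - 10*r^3 + 25*r^2) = r*(r + 1)*(r^3 - 10*r^2 + 25*r) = r^2*(r + 1)*(r^2 - 10*r + 25) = r^2*(r - 5)*(r + 1)*(r - 5)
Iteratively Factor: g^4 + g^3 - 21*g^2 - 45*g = (g + 3)*(g^3 - 2*g^2 - 15*g) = (g - 5)*(g + 3)*(g^2 + 3*g) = (g - 5)*(g + 3)^2*(g)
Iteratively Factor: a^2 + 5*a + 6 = (a + 2)*(a + 3)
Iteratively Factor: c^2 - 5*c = (c - 5)*(c)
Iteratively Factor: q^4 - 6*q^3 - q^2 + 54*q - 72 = (q - 3)*(q^3 - 3*q^2 - 10*q + 24) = (q - 4)*(q - 3)*(q^2 + q - 6) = (q - 4)*(q - 3)*(q - 2)*(q + 3)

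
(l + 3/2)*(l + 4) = l^2 + 11*l/2 + 6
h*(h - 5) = h^2 - 5*h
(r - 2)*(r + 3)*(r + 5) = r^3 + 6*r^2 - r - 30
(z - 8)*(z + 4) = z^2 - 4*z - 32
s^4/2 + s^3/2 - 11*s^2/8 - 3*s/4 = s*(s/2 + 1)*(s - 3/2)*(s + 1/2)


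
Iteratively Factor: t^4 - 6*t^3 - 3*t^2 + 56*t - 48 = (t - 4)*(t^3 - 2*t^2 - 11*t + 12) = (t - 4)*(t - 1)*(t^2 - t - 12) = (t - 4)*(t - 1)*(t + 3)*(t - 4)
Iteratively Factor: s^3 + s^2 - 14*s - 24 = (s + 3)*(s^2 - 2*s - 8) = (s - 4)*(s + 3)*(s + 2)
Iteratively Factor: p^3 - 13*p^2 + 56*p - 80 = (p - 4)*(p^2 - 9*p + 20) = (p - 5)*(p - 4)*(p - 4)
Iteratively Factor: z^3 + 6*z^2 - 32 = (z + 4)*(z^2 + 2*z - 8) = (z - 2)*(z + 4)*(z + 4)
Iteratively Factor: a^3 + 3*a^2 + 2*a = (a + 2)*(a^2 + a) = (a + 1)*(a + 2)*(a)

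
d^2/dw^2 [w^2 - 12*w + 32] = 2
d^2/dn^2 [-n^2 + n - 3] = -2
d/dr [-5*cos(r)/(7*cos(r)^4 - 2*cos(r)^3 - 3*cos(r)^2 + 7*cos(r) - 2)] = 20*(-21*cos(r)^4 + 4*cos(r)^3 + 3*cos(r)^2 - 2)*sin(r)/(-14*sin(r)^4 + 22*sin(r)^2 - 11*cos(r) + cos(3*r) - 4)^2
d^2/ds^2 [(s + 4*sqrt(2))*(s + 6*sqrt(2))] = 2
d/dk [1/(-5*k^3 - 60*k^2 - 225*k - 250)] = 3*(k^2 + 8*k + 15)/(5*(k^3 + 12*k^2 + 45*k + 50)^2)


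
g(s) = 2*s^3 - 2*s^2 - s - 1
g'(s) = 6*s^2 - 4*s - 1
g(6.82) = 533.58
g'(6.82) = 250.79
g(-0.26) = -0.91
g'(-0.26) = 0.45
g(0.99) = -2.01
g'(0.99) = 0.92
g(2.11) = 6.77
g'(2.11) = 17.27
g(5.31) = 236.74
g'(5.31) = 146.94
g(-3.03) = -71.97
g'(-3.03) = 66.21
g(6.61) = 482.62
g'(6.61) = 234.71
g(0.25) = -1.34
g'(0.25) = -1.62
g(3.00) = 32.00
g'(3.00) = 41.00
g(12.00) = 3155.00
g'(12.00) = 815.00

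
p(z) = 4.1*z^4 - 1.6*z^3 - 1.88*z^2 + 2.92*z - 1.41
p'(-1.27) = -33.64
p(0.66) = 0.02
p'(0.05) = 2.72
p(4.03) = 956.55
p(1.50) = 14.10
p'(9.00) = 11535.88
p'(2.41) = 195.54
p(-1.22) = 4.22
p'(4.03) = 983.20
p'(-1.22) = -29.42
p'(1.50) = 41.83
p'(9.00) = 11535.88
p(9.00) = 25606.29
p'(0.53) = 2.02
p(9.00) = 25606.29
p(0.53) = -0.31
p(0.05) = -1.27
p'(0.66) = 3.06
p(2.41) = 110.62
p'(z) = 16.4*z^3 - 4.8*z^2 - 3.76*z + 2.92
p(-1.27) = 5.79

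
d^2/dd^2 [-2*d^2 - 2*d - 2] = -4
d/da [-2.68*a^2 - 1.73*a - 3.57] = -5.36*a - 1.73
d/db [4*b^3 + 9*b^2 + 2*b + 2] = 12*b^2 + 18*b + 2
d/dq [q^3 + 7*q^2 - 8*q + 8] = 3*q^2 + 14*q - 8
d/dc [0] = 0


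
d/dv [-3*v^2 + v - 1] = 1 - 6*v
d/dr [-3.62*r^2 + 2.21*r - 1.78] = 2.21 - 7.24*r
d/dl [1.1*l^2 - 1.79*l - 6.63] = 2.2*l - 1.79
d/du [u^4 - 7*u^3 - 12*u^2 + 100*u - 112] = 4*u^3 - 21*u^2 - 24*u + 100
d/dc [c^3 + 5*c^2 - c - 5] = 3*c^2 + 10*c - 1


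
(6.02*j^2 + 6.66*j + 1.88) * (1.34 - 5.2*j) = -31.304*j^3 - 26.5652*j^2 - 0.851599999999999*j + 2.5192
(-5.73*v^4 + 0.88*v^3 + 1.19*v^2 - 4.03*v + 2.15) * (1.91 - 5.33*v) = 30.5409*v^5 - 15.6347*v^4 - 4.6619*v^3 + 23.7528*v^2 - 19.1568*v + 4.1065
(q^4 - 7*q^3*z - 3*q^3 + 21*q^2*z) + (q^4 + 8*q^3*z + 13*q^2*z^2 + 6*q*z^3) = 2*q^4 + q^3*z - 3*q^3 + 13*q^2*z^2 + 21*q^2*z + 6*q*z^3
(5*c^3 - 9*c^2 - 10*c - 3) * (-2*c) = -10*c^4 + 18*c^3 + 20*c^2 + 6*c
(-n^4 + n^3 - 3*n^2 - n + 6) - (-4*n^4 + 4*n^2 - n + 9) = 3*n^4 + n^3 - 7*n^2 - 3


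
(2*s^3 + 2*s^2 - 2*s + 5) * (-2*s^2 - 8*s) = -4*s^5 - 20*s^4 - 12*s^3 + 6*s^2 - 40*s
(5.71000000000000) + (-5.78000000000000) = -0.0700000000000003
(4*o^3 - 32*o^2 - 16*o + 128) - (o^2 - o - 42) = 4*o^3 - 33*o^2 - 15*o + 170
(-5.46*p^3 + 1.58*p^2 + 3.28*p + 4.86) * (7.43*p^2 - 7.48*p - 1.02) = -40.5678*p^5 + 52.5802*p^4 + 18.1212*p^3 + 9.9638*p^2 - 39.6984*p - 4.9572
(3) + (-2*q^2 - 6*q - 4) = -2*q^2 - 6*q - 1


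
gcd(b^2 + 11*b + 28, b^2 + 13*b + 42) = b + 7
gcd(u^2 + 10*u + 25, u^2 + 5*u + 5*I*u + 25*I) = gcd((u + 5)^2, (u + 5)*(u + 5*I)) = u + 5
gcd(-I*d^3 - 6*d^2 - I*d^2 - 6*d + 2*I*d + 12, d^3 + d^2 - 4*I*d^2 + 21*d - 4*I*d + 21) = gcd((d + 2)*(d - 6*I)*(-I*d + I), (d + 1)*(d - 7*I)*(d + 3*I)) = 1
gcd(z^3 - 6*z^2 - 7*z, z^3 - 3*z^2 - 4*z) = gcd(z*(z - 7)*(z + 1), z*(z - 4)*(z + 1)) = z^2 + z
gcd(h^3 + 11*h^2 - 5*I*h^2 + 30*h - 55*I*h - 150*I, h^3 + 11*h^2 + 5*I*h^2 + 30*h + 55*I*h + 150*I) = h^2 + 11*h + 30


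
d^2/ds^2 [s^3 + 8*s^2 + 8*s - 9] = 6*s + 16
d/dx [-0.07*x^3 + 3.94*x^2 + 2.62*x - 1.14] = -0.21*x^2 + 7.88*x + 2.62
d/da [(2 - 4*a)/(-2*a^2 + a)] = -2/a^2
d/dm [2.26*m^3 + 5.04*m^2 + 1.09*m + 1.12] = 6.78*m^2 + 10.08*m + 1.09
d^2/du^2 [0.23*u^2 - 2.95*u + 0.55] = 0.460000000000000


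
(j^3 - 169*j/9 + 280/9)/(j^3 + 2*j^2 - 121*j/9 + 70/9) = (3*j - 8)/(3*j - 2)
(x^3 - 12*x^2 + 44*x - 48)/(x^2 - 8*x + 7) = (x^3 - 12*x^2 + 44*x - 48)/(x^2 - 8*x + 7)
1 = 1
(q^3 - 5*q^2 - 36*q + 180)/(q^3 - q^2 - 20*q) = (q^2 - 36)/(q*(q + 4))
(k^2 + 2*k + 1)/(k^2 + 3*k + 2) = (k + 1)/(k + 2)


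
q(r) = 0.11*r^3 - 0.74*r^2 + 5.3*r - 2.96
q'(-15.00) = 101.75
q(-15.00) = -620.21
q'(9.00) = 18.71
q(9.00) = 64.99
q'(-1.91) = 9.33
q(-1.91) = -16.55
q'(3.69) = 4.33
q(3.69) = 12.05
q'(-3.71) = 15.33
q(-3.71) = -38.43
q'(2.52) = 3.67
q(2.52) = 7.46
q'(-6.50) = 28.86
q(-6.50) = -98.88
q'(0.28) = 4.91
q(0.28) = -1.53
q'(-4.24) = 17.51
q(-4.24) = -47.12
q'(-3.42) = 14.22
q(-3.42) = -34.14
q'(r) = 0.33*r^2 - 1.48*r + 5.3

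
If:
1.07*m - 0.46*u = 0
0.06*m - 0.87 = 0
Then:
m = 14.50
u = 33.73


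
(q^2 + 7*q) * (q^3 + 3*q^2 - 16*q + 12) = q^5 + 10*q^4 + 5*q^3 - 100*q^2 + 84*q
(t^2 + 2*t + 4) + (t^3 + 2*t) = t^3 + t^2 + 4*t + 4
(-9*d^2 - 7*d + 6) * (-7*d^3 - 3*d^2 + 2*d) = 63*d^5 + 76*d^4 - 39*d^3 - 32*d^2 + 12*d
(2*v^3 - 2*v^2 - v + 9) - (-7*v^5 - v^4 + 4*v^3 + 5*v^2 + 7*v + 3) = 7*v^5 + v^4 - 2*v^3 - 7*v^2 - 8*v + 6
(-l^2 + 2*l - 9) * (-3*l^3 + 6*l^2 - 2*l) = 3*l^5 - 12*l^4 + 41*l^3 - 58*l^2 + 18*l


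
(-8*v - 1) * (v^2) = -8*v^3 - v^2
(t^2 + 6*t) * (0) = 0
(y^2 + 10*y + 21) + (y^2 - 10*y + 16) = 2*y^2 + 37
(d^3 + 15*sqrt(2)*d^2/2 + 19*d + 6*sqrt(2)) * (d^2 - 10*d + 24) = d^5 - 10*d^4 + 15*sqrt(2)*d^4/2 - 75*sqrt(2)*d^3 + 43*d^3 - 190*d^2 + 186*sqrt(2)*d^2 - 60*sqrt(2)*d + 456*d + 144*sqrt(2)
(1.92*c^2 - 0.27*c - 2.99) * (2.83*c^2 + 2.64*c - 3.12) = 5.4336*c^4 + 4.3047*c^3 - 15.1649*c^2 - 7.0512*c + 9.3288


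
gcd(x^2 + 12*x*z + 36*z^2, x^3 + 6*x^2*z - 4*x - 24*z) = x + 6*z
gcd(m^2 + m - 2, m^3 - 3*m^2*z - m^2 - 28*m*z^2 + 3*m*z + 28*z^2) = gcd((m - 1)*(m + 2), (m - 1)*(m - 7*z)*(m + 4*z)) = m - 1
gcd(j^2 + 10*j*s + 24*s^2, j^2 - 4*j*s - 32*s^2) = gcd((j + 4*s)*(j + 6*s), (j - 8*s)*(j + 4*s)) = j + 4*s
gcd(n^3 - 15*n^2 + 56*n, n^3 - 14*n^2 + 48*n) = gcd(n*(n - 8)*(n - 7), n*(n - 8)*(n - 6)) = n^2 - 8*n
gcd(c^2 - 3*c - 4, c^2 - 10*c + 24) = c - 4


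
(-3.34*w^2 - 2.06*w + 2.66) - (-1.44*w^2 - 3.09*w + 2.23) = -1.9*w^2 + 1.03*w + 0.43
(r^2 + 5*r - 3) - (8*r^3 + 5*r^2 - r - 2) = -8*r^3 - 4*r^2 + 6*r - 1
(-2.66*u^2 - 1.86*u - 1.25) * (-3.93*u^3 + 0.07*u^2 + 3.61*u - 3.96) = 10.4538*u^5 + 7.1236*u^4 - 4.8203*u^3 + 3.7315*u^2 + 2.8531*u + 4.95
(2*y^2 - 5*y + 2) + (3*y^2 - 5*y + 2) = 5*y^2 - 10*y + 4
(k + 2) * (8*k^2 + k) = 8*k^3 + 17*k^2 + 2*k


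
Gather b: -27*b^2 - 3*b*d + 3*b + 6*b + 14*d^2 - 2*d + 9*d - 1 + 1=-27*b^2 + b*(9 - 3*d) + 14*d^2 + 7*d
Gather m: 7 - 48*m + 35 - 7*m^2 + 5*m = -7*m^2 - 43*m + 42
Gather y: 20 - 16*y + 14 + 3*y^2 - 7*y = 3*y^2 - 23*y + 34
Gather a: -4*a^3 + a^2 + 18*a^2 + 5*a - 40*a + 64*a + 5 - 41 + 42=-4*a^3 + 19*a^2 + 29*a + 6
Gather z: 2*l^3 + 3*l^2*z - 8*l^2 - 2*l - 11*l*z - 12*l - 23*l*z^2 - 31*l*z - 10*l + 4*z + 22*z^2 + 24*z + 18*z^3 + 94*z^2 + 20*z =2*l^3 - 8*l^2 - 24*l + 18*z^3 + z^2*(116 - 23*l) + z*(3*l^2 - 42*l + 48)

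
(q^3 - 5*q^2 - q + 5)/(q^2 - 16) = (q^3 - 5*q^2 - q + 5)/(q^2 - 16)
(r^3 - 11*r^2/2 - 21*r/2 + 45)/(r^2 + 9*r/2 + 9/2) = (2*r^2 - 17*r + 30)/(2*r + 3)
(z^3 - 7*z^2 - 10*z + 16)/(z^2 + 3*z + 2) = (z^2 - 9*z + 8)/(z + 1)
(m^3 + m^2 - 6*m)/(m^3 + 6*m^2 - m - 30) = m/(m + 5)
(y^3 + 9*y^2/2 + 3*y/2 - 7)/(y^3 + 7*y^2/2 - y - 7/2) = (y + 2)/(y + 1)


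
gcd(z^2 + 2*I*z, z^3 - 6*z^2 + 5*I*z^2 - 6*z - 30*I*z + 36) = z + 2*I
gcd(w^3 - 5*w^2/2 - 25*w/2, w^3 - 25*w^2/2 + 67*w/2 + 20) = w - 5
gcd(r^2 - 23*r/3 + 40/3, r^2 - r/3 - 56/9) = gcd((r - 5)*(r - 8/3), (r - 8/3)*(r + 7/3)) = r - 8/3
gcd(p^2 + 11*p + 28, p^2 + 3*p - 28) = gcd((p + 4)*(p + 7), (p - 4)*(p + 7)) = p + 7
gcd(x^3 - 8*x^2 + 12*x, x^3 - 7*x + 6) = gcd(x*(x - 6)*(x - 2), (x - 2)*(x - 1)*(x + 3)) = x - 2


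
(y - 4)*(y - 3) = y^2 - 7*y + 12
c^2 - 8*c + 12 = (c - 6)*(c - 2)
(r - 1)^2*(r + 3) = r^3 + r^2 - 5*r + 3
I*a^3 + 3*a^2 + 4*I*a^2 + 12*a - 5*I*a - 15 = (a + 5)*(a - 3*I)*(I*a - I)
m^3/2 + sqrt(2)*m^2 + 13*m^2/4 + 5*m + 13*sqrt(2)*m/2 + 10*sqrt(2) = (m/2 + sqrt(2))*(m + 5/2)*(m + 4)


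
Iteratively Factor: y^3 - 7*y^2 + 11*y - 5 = (y - 1)*(y^2 - 6*y + 5) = (y - 5)*(y - 1)*(y - 1)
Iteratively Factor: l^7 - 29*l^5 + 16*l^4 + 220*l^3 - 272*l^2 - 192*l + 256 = (l - 1)*(l^6 + l^5 - 28*l^4 - 12*l^3 + 208*l^2 - 64*l - 256) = (l - 1)*(l + 1)*(l^5 - 28*l^3 + 16*l^2 + 192*l - 256) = (l - 4)*(l - 1)*(l + 1)*(l^4 + 4*l^3 - 12*l^2 - 32*l + 64) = (l - 4)*(l - 2)*(l - 1)*(l + 1)*(l^3 + 6*l^2 - 32) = (l - 4)*(l - 2)*(l - 1)*(l + 1)*(l + 4)*(l^2 + 2*l - 8) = (l - 4)*(l - 2)^2*(l - 1)*(l + 1)*(l + 4)*(l + 4)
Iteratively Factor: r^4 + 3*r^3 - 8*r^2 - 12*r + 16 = (r - 1)*(r^3 + 4*r^2 - 4*r - 16) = (r - 1)*(r + 4)*(r^2 - 4) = (r - 2)*(r - 1)*(r + 4)*(r + 2)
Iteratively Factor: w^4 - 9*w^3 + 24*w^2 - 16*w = (w - 1)*(w^3 - 8*w^2 + 16*w) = (w - 4)*(w - 1)*(w^2 - 4*w) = (w - 4)^2*(w - 1)*(w)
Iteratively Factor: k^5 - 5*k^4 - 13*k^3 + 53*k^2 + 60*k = (k - 4)*(k^4 - k^3 - 17*k^2 - 15*k) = (k - 4)*(k + 3)*(k^3 - 4*k^2 - 5*k) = (k - 4)*(k + 1)*(k + 3)*(k^2 - 5*k) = k*(k - 4)*(k + 1)*(k + 3)*(k - 5)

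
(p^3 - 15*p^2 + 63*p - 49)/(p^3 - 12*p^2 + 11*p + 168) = (p^2 - 8*p + 7)/(p^2 - 5*p - 24)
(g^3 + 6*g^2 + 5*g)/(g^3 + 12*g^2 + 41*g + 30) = g/(g + 6)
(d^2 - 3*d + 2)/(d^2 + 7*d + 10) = (d^2 - 3*d + 2)/(d^2 + 7*d + 10)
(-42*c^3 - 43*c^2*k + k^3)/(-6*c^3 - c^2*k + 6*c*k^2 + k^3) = (7*c - k)/(c - k)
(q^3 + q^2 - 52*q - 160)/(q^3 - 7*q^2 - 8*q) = (q^2 + 9*q + 20)/(q*(q + 1))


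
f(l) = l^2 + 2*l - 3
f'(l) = 2*l + 2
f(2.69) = 9.62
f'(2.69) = 7.38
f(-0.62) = -3.86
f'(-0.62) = 0.76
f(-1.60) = -3.64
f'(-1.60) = -1.20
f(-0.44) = -3.69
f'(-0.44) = 1.12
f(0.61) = -1.41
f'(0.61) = 3.22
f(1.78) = 3.73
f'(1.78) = 5.56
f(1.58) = 2.66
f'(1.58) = 5.16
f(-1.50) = -3.75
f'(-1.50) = -1.00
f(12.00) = 165.00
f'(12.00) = 26.00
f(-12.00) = 117.00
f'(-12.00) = -22.00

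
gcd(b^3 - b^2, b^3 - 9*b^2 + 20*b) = b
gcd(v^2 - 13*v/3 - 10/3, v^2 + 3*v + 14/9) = v + 2/3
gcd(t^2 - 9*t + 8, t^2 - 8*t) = t - 8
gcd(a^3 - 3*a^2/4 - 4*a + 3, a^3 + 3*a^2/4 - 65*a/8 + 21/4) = a^2 - 11*a/4 + 3/2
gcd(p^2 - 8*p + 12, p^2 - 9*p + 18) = p - 6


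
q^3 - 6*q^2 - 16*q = q*(q - 8)*(q + 2)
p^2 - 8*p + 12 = (p - 6)*(p - 2)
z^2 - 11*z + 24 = (z - 8)*(z - 3)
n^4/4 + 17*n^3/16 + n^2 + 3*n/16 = n*(n/4 + 1/4)*(n + 1/4)*(n + 3)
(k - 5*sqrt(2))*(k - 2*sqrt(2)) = k^2 - 7*sqrt(2)*k + 20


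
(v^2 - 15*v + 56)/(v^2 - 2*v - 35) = (v - 8)/(v + 5)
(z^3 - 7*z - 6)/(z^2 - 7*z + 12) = (z^2 + 3*z + 2)/(z - 4)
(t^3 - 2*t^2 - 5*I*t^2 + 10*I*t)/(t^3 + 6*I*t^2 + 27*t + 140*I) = t*(t - 2)/(t^2 + 11*I*t - 28)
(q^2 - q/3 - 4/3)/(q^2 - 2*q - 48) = (-3*q^2 + q + 4)/(3*(-q^2 + 2*q + 48))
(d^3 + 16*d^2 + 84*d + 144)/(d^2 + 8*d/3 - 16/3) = 3*(d^2 + 12*d + 36)/(3*d - 4)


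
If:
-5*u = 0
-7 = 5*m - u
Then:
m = -7/5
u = 0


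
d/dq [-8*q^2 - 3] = -16*q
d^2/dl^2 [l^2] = 2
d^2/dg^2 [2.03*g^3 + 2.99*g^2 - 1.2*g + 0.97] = 12.18*g + 5.98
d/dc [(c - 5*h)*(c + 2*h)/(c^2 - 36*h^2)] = h*(3*c^2 - 52*c*h + 108*h^2)/(c^4 - 72*c^2*h^2 + 1296*h^4)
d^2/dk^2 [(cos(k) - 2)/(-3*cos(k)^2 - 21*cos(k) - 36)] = (9*(1 - cos(2*k))^2*cos(k)/4 - 15*(1 - cos(2*k))^2/4 + 761*cos(k)/2 - 52*cos(2*k) - 27*cos(3*k) - cos(5*k)/2 + 279)/(3*(cos(k) + 3)^3*(cos(k) + 4)^3)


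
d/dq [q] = 1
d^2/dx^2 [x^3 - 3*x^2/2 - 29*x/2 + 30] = 6*x - 3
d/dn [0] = 0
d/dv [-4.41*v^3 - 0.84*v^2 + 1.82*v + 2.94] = -13.23*v^2 - 1.68*v + 1.82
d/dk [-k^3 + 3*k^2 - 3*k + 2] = -3*k^2 + 6*k - 3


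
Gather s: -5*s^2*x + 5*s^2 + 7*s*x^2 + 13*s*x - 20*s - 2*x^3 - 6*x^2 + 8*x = s^2*(5 - 5*x) + s*(7*x^2 + 13*x - 20) - 2*x^3 - 6*x^2 + 8*x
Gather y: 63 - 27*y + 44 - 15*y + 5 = 112 - 42*y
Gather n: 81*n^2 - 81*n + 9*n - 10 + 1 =81*n^2 - 72*n - 9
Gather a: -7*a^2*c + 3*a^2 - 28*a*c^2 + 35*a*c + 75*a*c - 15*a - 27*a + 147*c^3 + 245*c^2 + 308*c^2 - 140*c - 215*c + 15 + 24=a^2*(3 - 7*c) + a*(-28*c^2 + 110*c - 42) + 147*c^3 + 553*c^2 - 355*c + 39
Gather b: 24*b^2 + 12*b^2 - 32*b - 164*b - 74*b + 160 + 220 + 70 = 36*b^2 - 270*b + 450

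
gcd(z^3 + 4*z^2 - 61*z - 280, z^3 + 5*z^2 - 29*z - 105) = z + 7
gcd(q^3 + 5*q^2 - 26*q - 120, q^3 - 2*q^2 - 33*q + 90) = q^2 + q - 30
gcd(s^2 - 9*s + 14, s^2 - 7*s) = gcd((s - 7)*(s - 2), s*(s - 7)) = s - 7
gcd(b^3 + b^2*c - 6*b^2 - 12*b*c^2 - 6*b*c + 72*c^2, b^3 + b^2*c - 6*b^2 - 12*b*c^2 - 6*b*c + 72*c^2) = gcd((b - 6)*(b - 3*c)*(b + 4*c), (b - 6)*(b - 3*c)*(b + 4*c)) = b^3 + b^2*c - 6*b^2 - 12*b*c^2 - 6*b*c + 72*c^2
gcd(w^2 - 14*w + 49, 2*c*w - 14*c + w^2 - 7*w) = w - 7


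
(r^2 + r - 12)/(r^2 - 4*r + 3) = (r + 4)/(r - 1)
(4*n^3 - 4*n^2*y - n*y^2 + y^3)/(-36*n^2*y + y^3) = (-4*n^3 + 4*n^2*y + n*y^2 - y^3)/(y*(36*n^2 - y^2))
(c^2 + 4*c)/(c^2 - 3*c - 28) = c/(c - 7)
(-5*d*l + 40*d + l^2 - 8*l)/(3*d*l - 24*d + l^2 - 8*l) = (-5*d + l)/(3*d + l)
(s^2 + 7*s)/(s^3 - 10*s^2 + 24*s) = (s + 7)/(s^2 - 10*s + 24)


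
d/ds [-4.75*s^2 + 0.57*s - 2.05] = 0.57 - 9.5*s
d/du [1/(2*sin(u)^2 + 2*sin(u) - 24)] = -(2*sin(u) + 1)*cos(u)/(2*(sin(u)^2 + sin(u) - 12)^2)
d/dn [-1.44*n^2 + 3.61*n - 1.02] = 3.61 - 2.88*n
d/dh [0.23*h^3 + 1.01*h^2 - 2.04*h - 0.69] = 0.69*h^2 + 2.02*h - 2.04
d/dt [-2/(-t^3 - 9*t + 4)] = 6*(-t^2 - 3)/(t^3 + 9*t - 4)^2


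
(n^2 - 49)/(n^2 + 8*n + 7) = (n - 7)/(n + 1)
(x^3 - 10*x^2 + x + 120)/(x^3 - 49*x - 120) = (x - 5)/(x + 5)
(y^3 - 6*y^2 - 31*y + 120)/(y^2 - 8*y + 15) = (y^2 - 3*y - 40)/(y - 5)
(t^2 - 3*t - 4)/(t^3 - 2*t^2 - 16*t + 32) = (t + 1)/(t^2 + 2*t - 8)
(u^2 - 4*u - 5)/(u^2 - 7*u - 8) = (u - 5)/(u - 8)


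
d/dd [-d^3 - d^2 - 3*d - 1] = -3*d^2 - 2*d - 3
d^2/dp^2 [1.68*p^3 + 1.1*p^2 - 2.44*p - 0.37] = 10.08*p + 2.2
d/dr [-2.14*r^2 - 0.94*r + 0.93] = -4.28*r - 0.94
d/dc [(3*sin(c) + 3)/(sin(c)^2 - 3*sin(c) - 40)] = 3*(-2*sin(c) + cos(c)^2 - 38)*cos(c)/((sin(c) - 8)^2*(sin(c) + 5)^2)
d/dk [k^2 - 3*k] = 2*k - 3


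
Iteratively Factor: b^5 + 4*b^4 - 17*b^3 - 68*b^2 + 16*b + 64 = (b + 4)*(b^4 - 17*b^2 + 16) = (b + 1)*(b + 4)*(b^3 - b^2 - 16*b + 16) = (b - 1)*(b + 1)*(b + 4)*(b^2 - 16) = (b - 1)*(b + 1)*(b + 4)^2*(b - 4)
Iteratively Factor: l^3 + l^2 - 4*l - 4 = (l + 2)*(l^2 - l - 2) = (l - 2)*(l + 2)*(l + 1)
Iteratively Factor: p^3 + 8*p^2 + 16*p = (p + 4)*(p^2 + 4*p) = p*(p + 4)*(p + 4)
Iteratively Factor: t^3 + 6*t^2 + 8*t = (t + 4)*(t^2 + 2*t) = t*(t + 4)*(t + 2)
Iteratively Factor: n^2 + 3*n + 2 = (n + 1)*(n + 2)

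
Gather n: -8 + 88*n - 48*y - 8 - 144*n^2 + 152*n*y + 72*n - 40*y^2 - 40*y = -144*n^2 + n*(152*y + 160) - 40*y^2 - 88*y - 16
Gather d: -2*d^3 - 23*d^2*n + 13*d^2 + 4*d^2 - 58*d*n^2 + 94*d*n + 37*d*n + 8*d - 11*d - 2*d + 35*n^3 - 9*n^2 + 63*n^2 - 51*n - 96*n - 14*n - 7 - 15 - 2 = -2*d^3 + d^2*(17 - 23*n) + d*(-58*n^2 + 131*n - 5) + 35*n^3 + 54*n^2 - 161*n - 24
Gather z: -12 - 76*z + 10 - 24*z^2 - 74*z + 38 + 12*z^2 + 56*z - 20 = -12*z^2 - 94*z + 16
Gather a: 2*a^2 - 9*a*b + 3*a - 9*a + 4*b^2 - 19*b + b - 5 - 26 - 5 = 2*a^2 + a*(-9*b - 6) + 4*b^2 - 18*b - 36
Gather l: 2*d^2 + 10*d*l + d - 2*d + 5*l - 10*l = 2*d^2 - d + l*(10*d - 5)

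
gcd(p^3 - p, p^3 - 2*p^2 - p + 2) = p^2 - 1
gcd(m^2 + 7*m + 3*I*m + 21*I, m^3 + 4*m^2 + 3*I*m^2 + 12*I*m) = m + 3*I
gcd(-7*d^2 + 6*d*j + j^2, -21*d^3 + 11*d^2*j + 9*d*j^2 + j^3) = 7*d^2 - 6*d*j - j^2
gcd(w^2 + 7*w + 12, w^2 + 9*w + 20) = w + 4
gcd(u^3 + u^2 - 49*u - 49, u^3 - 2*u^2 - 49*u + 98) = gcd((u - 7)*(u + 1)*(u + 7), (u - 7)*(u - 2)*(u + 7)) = u^2 - 49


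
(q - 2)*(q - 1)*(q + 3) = q^3 - 7*q + 6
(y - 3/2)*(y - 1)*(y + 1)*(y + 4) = y^4 + 5*y^3/2 - 7*y^2 - 5*y/2 + 6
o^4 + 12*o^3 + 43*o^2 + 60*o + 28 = (o + 1)*(o + 2)^2*(o + 7)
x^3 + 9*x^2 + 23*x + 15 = (x + 1)*(x + 3)*(x + 5)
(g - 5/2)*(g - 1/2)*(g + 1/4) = g^3 - 11*g^2/4 + g/2 + 5/16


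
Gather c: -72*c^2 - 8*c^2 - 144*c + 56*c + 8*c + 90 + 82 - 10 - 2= -80*c^2 - 80*c + 160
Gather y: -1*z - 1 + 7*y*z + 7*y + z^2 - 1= y*(7*z + 7) + z^2 - z - 2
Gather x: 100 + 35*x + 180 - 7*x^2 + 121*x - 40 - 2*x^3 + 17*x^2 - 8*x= -2*x^3 + 10*x^2 + 148*x + 240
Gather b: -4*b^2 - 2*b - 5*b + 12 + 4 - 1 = -4*b^2 - 7*b + 15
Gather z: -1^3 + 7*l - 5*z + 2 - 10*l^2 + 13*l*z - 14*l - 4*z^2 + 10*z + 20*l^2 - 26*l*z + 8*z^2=10*l^2 - 7*l + 4*z^2 + z*(5 - 13*l) + 1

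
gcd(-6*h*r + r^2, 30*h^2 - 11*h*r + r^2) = -6*h + r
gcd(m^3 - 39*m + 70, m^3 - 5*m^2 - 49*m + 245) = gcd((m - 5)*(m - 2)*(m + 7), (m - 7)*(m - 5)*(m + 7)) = m^2 + 2*m - 35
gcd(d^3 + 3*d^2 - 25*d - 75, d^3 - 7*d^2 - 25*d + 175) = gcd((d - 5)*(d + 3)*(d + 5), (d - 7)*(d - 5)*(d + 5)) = d^2 - 25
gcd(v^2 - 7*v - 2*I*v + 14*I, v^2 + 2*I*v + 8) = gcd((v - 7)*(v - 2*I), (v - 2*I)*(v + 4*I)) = v - 2*I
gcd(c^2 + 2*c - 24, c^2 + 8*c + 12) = c + 6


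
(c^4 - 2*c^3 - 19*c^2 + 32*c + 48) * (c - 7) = c^5 - 9*c^4 - 5*c^3 + 165*c^2 - 176*c - 336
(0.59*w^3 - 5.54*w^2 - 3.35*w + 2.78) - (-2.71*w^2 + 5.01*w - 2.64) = 0.59*w^3 - 2.83*w^2 - 8.36*w + 5.42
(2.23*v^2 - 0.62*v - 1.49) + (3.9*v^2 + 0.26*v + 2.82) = 6.13*v^2 - 0.36*v + 1.33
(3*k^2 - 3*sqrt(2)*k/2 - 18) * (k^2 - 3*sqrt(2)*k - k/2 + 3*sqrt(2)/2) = 3*k^4 - 21*sqrt(2)*k^3/2 - 3*k^3/2 - 9*k^2 + 21*sqrt(2)*k^2/4 + 9*k/2 + 54*sqrt(2)*k - 27*sqrt(2)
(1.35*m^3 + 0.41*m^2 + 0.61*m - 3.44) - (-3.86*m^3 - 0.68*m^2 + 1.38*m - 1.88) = 5.21*m^3 + 1.09*m^2 - 0.77*m - 1.56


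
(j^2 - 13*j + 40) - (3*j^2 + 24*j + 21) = -2*j^2 - 37*j + 19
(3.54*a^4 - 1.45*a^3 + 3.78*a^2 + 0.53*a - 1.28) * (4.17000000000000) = 14.7618*a^4 - 6.0465*a^3 + 15.7626*a^2 + 2.2101*a - 5.3376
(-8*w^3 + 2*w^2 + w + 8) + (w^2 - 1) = -8*w^3 + 3*w^2 + w + 7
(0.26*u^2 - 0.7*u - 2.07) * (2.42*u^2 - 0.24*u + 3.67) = 0.6292*u^4 - 1.7564*u^3 - 3.8872*u^2 - 2.0722*u - 7.5969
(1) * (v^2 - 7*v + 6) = v^2 - 7*v + 6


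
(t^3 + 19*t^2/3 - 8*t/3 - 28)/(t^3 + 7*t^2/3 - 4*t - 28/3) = (t + 6)/(t + 2)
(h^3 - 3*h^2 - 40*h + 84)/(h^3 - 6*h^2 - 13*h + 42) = (h + 6)/(h + 3)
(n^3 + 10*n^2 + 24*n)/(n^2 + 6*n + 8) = n*(n + 6)/(n + 2)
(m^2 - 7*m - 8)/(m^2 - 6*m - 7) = (m - 8)/(m - 7)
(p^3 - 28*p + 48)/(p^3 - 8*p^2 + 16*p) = (p^2 + 4*p - 12)/(p*(p - 4))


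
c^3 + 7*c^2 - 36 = (c - 2)*(c + 3)*(c + 6)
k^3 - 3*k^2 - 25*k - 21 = (k - 7)*(k + 1)*(k + 3)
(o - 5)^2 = o^2 - 10*o + 25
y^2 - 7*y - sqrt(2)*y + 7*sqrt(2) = (y - 7)*(y - sqrt(2))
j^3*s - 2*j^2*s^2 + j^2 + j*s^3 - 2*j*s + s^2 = (-j + s)^2*(j*s + 1)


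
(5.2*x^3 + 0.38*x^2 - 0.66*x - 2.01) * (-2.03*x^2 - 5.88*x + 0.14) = -10.556*x^5 - 31.3474*x^4 - 0.1666*x^3 + 8.0143*x^2 + 11.7264*x - 0.2814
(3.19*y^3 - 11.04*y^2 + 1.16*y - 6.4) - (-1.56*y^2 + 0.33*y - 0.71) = 3.19*y^3 - 9.48*y^2 + 0.83*y - 5.69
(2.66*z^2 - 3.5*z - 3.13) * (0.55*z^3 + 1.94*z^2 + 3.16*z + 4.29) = 1.463*z^5 + 3.2354*z^4 - 0.105899999999998*z^3 - 5.7208*z^2 - 24.9058*z - 13.4277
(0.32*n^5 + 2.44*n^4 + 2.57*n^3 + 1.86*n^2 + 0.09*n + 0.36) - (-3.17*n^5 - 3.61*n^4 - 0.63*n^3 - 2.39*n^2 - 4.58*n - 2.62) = 3.49*n^5 + 6.05*n^4 + 3.2*n^3 + 4.25*n^2 + 4.67*n + 2.98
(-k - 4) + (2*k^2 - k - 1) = 2*k^2 - 2*k - 5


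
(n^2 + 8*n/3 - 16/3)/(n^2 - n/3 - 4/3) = (n + 4)/(n + 1)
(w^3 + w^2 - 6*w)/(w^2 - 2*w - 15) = w*(w - 2)/(w - 5)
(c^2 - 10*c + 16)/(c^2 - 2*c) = (c - 8)/c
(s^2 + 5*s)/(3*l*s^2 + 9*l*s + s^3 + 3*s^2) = (s + 5)/(3*l*s + 9*l + s^2 + 3*s)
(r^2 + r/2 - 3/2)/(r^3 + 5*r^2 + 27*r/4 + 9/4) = 2*(r - 1)/(2*r^2 + 7*r + 3)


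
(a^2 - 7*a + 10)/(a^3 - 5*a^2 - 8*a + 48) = (a^2 - 7*a + 10)/(a^3 - 5*a^2 - 8*a + 48)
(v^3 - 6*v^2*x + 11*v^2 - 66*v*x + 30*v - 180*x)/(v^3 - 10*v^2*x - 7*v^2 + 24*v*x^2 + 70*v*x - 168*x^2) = (-v^2 - 11*v - 30)/(-v^2 + 4*v*x + 7*v - 28*x)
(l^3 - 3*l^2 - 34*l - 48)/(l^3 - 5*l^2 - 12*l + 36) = (l^2 - 6*l - 16)/(l^2 - 8*l + 12)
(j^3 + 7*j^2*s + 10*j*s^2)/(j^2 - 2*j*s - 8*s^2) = j*(-j - 5*s)/(-j + 4*s)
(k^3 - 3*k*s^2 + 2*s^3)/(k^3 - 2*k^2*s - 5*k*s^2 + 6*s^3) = (-k + s)/(-k + 3*s)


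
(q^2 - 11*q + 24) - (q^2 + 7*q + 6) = 18 - 18*q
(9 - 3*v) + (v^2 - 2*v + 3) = v^2 - 5*v + 12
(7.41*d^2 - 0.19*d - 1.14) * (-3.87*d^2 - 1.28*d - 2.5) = -28.6767*d^4 - 8.7495*d^3 - 13.87*d^2 + 1.9342*d + 2.85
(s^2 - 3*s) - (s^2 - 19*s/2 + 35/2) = 13*s/2 - 35/2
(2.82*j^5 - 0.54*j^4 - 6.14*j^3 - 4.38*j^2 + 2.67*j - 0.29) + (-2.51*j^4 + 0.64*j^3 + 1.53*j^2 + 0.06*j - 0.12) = 2.82*j^5 - 3.05*j^4 - 5.5*j^3 - 2.85*j^2 + 2.73*j - 0.41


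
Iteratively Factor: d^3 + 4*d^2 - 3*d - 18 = (d - 2)*(d^2 + 6*d + 9) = (d - 2)*(d + 3)*(d + 3)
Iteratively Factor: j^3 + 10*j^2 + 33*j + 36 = (j + 4)*(j^2 + 6*j + 9) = (j + 3)*(j + 4)*(j + 3)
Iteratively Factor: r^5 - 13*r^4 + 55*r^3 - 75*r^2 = (r - 5)*(r^4 - 8*r^3 + 15*r^2) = (r - 5)*(r - 3)*(r^3 - 5*r^2) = r*(r - 5)*(r - 3)*(r^2 - 5*r) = r*(r - 5)^2*(r - 3)*(r)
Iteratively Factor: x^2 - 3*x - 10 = (x - 5)*(x + 2)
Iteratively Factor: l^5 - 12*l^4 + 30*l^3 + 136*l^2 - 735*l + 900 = (l - 3)*(l^4 - 9*l^3 + 3*l^2 + 145*l - 300) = (l - 3)*(l + 4)*(l^3 - 13*l^2 + 55*l - 75) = (l - 5)*(l - 3)*(l + 4)*(l^2 - 8*l + 15) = (l - 5)*(l - 3)^2*(l + 4)*(l - 5)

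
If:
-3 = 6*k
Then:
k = -1/2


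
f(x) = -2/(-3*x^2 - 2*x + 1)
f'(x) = -2*(6*x + 2)/(-3*x^2 - 2*x + 1)^2 = 4*(-3*x - 1)/(3*x^2 + 2*x - 1)^2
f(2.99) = 0.06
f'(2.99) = -0.04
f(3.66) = 0.04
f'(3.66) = -0.02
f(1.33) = 0.29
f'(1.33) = -0.41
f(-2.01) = 0.28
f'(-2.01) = 0.40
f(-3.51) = 0.07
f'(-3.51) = 0.05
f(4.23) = 0.03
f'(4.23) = -0.01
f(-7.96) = 0.01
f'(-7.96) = 0.00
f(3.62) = 0.04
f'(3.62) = -0.02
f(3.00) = 0.06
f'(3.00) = -0.04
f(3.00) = 0.06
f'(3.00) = -0.04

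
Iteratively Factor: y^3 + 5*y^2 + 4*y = (y + 4)*(y^2 + y) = y*(y + 4)*(y + 1)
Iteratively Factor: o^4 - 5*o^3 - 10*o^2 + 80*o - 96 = (o - 4)*(o^3 - o^2 - 14*o + 24) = (o - 4)*(o - 3)*(o^2 + 2*o - 8) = (o - 4)*(o - 3)*(o + 4)*(o - 2)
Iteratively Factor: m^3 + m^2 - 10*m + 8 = (m - 2)*(m^2 + 3*m - 4) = (m - 2)*(m - 1)*(m + 4)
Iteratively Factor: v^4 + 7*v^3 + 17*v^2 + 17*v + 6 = (v + 1)*(v^3 + 6*v^2 + 11*v + 6) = (v + 1)*(v + 3)*(v^2 + 3*v + 2) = (v + 1)^2*(v + 3)*(v + 2)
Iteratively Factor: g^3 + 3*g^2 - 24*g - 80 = (g + 4)*(g^2 - g - 20) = (g - 5)*(g + 4)*(g + 4)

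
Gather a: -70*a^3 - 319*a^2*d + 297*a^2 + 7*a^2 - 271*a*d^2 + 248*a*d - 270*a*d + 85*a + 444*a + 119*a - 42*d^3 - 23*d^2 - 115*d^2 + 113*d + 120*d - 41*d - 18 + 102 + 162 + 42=-70*a^3 + a^2*(304 - 319*d) + a*(-271*d^2 - 22*d + 648) - 42*d^3 - 138*d^2 + 192*d + 288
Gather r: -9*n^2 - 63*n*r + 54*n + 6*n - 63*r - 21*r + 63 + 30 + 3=-9*n^2 + 60*n + r*(-63*n - 84) + 96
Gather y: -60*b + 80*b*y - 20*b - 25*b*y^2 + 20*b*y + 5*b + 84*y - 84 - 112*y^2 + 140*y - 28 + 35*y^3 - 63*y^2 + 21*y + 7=-75*b + 35*y^3 + y^2*(-25*b - 175) + y*(100*b + 245) - 105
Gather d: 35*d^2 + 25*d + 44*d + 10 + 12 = 35*d^2 + 69*d + 22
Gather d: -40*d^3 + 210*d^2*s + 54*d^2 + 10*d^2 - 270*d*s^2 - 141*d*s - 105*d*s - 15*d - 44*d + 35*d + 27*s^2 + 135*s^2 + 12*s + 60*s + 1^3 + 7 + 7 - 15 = -40*d^3 + d^2*(210*s + 64) + d*(-270*s^2 - 246*s - 24) + 162*s^2 + 72*s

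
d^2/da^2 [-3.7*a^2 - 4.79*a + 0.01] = -7.40000000000000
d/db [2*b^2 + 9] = 4*b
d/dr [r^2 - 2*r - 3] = 2*r - 2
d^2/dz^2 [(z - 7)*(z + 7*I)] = 2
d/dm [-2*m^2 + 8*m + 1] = 8 - 4*m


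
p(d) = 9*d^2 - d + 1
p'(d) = 18*d - 1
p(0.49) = 2.67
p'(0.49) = 7.82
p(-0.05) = 1.07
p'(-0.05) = -1.90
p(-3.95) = 145.37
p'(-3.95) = -72.10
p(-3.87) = 139.66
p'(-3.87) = -70.66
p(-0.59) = 4.72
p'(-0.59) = -11.62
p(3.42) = 102.85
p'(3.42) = 60.56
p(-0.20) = 1.56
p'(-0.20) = -4.60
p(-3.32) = 103.52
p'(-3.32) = -60.76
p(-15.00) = 2041.00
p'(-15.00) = -271.00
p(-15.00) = 2041.00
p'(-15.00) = -271.00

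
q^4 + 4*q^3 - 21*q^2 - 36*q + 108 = (q - 3)*(q - 2)*(q + 3)*(q + 6)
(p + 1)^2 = p^2 + 2*p + 1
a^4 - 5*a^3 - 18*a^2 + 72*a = a*(a - 6)*(a - 3)*(a + 4)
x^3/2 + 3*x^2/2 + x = x*(x/2 + 1/2)*(x + 2)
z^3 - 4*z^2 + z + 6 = (z - 3)*(z - 2)*(z + 1)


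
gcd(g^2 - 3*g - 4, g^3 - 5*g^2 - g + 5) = g + 1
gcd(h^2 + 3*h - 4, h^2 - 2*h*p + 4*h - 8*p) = h + 4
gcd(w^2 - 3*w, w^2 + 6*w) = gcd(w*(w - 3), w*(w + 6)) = w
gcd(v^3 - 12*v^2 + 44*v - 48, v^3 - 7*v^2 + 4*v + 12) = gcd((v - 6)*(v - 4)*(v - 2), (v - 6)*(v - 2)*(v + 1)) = v^2 - 8*v + 12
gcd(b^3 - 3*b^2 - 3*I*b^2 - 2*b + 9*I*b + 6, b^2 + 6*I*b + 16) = b - 2*I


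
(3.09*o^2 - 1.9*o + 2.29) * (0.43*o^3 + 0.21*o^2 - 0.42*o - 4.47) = 1.3287*o^5 - 0.1681*o^4 - 0.7121*o^3 - 12.5334*o^2 + 7.5312*o - 10.2363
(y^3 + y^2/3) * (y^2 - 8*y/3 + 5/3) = y^5 - 7*y^4/3 + 7*y^3/9 + 5*y^2/9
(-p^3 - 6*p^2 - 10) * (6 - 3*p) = 3*p^4 + 12*p^3 - 36*p^2 + 30*p - 60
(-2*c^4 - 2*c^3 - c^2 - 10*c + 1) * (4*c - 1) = -8*c^5 - 6*c^4 - 2*c^3 - 39*c^2 + 14*c - 1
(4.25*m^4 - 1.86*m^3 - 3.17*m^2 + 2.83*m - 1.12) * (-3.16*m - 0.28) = -13.43*m^5 + 4.6876*m^4 + 10.538*m^3 - 8.0552*m^2 + 2.7468*m + 0.3136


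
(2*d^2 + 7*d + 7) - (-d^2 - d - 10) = 3*d^2 + 8*d + 17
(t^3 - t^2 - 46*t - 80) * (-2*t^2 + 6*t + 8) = -2*t^5 + 8*t^4 + 94*t^3 - 124*t^2 - 848*t - 640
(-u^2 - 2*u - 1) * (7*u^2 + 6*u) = -7*u^4 - 20*u^3 - 19*u^2 - 6*u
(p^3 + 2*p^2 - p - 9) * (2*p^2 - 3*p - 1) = 2*p^5 + p^4 - 9*p^3 - 17*p^2 + 28*p + 9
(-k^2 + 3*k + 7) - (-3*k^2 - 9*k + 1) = 2*k^2 + 12*k + 6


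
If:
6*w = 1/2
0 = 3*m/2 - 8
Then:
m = 16/3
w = 1/12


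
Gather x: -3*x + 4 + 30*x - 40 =27*x - 36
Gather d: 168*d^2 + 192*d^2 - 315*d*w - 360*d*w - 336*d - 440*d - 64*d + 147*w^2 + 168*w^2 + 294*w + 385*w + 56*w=360*d^2 + d*(-675*w - 840) + 315*w^2 + 735*w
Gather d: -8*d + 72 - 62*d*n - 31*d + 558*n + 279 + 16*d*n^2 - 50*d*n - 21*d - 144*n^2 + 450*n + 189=d*(16*n^2 - 112*n - 60) - 144*n^2 + 1008*n + 540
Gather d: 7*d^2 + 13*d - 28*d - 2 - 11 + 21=7*d^2 - 15*d + 8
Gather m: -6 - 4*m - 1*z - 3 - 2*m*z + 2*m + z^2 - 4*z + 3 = m*(-2*z - 2) + z^2 - 5*z - 6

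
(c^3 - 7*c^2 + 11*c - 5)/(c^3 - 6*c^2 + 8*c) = (c^3 - 7*c^2 + 11*c - 5)/(c*(c^2 - 6*c + 8))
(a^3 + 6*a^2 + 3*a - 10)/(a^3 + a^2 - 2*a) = (a + 5)/a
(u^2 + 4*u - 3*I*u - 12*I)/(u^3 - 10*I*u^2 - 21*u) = (u + 4)/(u*(u - 7*I))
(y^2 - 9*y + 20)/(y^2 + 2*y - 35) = (y - 4)/(y + 7)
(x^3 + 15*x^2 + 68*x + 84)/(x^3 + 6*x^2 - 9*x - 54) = (x^2 + 9*x + 14)/(x^2 - 9)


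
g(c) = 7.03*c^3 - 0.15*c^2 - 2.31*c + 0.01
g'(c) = 21.09*c^2 - 0.3*c - 2.31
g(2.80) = 146.69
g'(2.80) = 162.20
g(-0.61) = -0.23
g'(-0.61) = 5.72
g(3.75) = 359.96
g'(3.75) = 293.14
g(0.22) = -0.43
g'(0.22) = -1.36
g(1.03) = 5.15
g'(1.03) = 19.76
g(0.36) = -0.51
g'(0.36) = 0.32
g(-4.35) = -571.44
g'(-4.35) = 398.07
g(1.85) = 39.73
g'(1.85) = 69.32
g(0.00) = 0.01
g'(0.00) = -2.31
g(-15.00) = -23725.34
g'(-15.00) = 4747.44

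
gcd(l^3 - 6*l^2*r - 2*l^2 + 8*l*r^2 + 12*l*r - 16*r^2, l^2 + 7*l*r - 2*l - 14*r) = l - 2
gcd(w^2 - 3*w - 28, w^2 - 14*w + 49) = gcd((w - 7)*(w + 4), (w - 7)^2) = w - 7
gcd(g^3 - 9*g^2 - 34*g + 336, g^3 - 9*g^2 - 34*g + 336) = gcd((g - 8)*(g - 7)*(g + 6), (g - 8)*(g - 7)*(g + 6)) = g^3 - 9*g^2 - 34*g + 336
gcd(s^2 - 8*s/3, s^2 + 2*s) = s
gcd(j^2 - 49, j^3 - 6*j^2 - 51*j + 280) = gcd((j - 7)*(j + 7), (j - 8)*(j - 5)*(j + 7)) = j + 7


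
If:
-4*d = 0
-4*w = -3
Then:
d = 0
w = 3/4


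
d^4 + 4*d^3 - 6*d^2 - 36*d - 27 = (d - 3)*(d + 1)*(d + 3)^2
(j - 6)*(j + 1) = j^2 - 5*j - 6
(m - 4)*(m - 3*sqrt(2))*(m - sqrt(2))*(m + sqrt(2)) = m^4 - 3*sqrt(2)*m^3 - 4*m^3 - 2*m^2 + 12*sqrt(2)*m^2 + 8*m + 6*sqrt(2)*m - 24*sqrt(2)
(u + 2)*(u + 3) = u^2 + 5*u + 6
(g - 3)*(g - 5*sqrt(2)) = g^2 - 5*sqrt(2)*g - 3*g + 15*sqrt(2)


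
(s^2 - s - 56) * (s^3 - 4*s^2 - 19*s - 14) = s^5 - 5*s^4 - 71*s^3 + 229*s^2 + 1078*s + 784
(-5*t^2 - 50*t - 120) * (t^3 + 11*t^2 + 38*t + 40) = -5*t^5 - 105*t^4 - 860*t^3 - 3420*t^2 - 6560*t - 4800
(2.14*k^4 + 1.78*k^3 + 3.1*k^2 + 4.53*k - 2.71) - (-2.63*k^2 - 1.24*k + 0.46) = 2.14*k^4 + 1.78*k^3 + 5.73*k^2 + 5.77*k - 3.17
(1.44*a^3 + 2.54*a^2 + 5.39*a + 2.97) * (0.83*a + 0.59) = 1.1952*a^4 + 2.9578*a^3 + 5.9723*a^2 + 5.6452*a + 1.7523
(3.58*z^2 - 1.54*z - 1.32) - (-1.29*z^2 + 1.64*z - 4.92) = 4.87*z^2 - 3.18*z + 3.6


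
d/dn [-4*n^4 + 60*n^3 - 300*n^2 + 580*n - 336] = -16*n^3 + 180*n^2 - 600*n + 580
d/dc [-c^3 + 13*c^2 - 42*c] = -3*c^2 + 26*c - 42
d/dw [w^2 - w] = 2*w - 1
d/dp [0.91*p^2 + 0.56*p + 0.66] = 1.82*p + 0.56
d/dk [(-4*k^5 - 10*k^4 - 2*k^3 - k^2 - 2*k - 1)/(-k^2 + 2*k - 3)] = 2*(6*k^6 - 6*k^5 + k^4 + 56*k^3 + 7*k^2 + 2*k + 4)/(k^4 - 4*k^3 + 10*k^2 - 12*k + 9)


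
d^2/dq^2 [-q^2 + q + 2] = -2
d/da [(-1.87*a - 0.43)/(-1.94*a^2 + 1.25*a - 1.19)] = (-3.6278*a^2 - 1.6684*a + 2.7628)/(3.7636*a^4 - 4.85*a^3 + 6.1797*a^2 - 2.975*a + 1.4161)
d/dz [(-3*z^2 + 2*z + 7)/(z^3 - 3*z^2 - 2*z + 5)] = (3*z^4 - 4*z^3 - 9*z^2 + 12*z + 24)/(z^6 - 6*z^5 + 5*z^4 + 22*z^3 - 26*z^2 - 20*z + 25)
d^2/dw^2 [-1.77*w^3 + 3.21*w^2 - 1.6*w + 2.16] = 6.42 - 10.62*w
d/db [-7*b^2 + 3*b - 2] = 3 - 14*b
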